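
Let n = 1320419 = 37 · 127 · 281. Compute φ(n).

1270080

φ(37) = 37 − 1 = 36.
φ(127) = 127 − 1 = 126.
φ(281) = 281 − 1 = 280.
φ(1320419) = 36 × 126 × 280 = 1270080.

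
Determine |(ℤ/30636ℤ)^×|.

30636 = 2^2 × 3^2 × 23 × 37.
φ(30636) = 30636 · (1 − 1/2) · (1 − 1/3) · (1 − 1/23) · (1 − 1/37)
       = 30636 · 1584/5106 = 9504.

9504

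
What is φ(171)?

108

Factor 171: 171 = 3**2 · 19.
φ(3^2) = 3^1·(3−1) = 3·2 = 6.
φ(19) = 19 − 1 = 18.
Multiply: 6 · 18 = 108.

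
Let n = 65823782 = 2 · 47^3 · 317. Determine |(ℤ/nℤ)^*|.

32110024

φ(2) = 2 − 1 = 1.
φ(47^3) = 47^2·(47−1) = 2209·46 = 101614.
φ(317) = 317 − 1 = 316.
Since φ is multiplicative, φ(65823782) = 1 · 101614 · 316 = 32110024.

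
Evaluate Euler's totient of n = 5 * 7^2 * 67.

11088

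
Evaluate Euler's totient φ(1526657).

1306800

Factor 1526657: 1526657 = 11^3 * 31 * 37.
φ(1526657) = 1526657 · (1 − 1/11) · (1 − 1/31) · (1 − 1/37)
       = 1526657 · 10800/12617 = 1306800.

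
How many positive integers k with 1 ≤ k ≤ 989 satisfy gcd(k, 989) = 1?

924

Factor 989: 989 = 23 × 43.
φ(23) = 23 − 1 = 22.
φ(43) = 43 − 1 = 42.
φ(989) = 22 × 42 = 924.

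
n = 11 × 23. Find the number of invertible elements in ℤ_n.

φ(253) = 253 · (1 − 1/11) · (1 − 1/23)
       = 253 · 220/253 = 220.

220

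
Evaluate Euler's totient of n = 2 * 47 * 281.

φ(2) = 2 − 1 = 1.
φ(47) = 47 − 1 = 46.
φ(281) = 281 − 1 = 280.
φ(26414) = 1 × 46 × 280 = 12880.

12880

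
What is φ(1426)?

660

Factor 1426: 1426 = 2 * 23 * 31.
φ(1426) = 1426 · (1 − 1/2) · (1 − 1/23) · (1 − 1/31)
       = 1426 · 660/1426 = 660.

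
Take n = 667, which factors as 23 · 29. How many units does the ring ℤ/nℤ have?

φ(667) = 667 · (1 − 1/23) · (1 − 1/29)
       = 667 · 616/667 = 616.

616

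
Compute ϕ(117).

First factor: 117 = 3^2 * 13.
φ(3^2) = 3^1·(3−1) = 3·2 = 6.
φ(13) = 13 − 1 = 12.
Since φ is multiplicative, φ(117) = 6 · 12 = 72.

72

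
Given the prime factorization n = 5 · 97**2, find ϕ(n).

37248

φ(5) = 5 − 1 = 4.
φ(97^2) = 97^2 − 97^1 = 9409 − 97 = 9312.
φ(47045) = 4 × 9312 = 37248.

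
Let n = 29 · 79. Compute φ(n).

2184

φ(29) = 29 − 1 = 28.
φ(79) = 79 − 1 = 78.
Multiply: 28 · 78 = 2184.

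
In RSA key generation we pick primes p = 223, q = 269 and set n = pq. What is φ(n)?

59496

φ(pq) = (p−1)(q−1) = 222 · 268 = 59496.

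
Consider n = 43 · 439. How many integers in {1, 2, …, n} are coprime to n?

18396

φ(43) = 43 − 1 = 42.
φ(439) = 439 − 1 = 438.
φ(18877) = 42 × 438 = 18396.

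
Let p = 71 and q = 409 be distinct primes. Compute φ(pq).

28560

φ(71) = 71 − 1 = 70.
φ(409) = 409 − 1 = 408.
φ(29039) = 70 × 408 = 28560.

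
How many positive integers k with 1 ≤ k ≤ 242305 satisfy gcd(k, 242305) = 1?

155232

Factor 242305: 242305 = 5 · 7^2 · 23 · 43.
φ(242305) = 242305 · (1 − 1/5) · (1 − 1/7) · (1 − 1/23) · (1 − 1/43)
       = 242305 · 22176/34615 = 155232.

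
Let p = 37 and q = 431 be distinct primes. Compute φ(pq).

15480

φ(n) = (p − 1)(q − 1) = (37−1)(431−1) = 36·430 = 15480.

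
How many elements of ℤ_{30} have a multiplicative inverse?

30 = 2 · 3 · 5.
φ(30) = 30 · (1 − 1/2) · (1 − 1/3) · (1 − 1/5)
       = 30 · 8/30 = 8.

8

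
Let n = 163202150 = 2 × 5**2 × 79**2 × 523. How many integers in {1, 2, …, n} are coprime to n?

64331280

φ(163202150) = 163202150 · (1 − 1/2) · (1 − 1/5) · (1 − 1/79) · (1 − 1/523)
       = 163202150 · 162864/413170 = 64331280.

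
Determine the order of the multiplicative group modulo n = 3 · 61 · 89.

φ(3) = 3 − 1 = 2.
φ(61) = 61 − 1 = 60.
φ(89) = 89 − 1 = 88.
φ(16287) = 2 × 60 × 88 = 10560.

10560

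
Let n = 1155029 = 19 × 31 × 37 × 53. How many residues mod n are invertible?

φ(1155029) = 1155029 · (1 − 1/19) · (1 − 1/31) · (1 − 1/37) · (1 − 1/53)
       = 1155029 · 1010880/1155029 = 1010880.

1010880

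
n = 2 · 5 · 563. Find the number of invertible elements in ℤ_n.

φ(2) = 2 − 1 = 1.
φ(5) = 5 − 1 = 4.
φ(563) = 563 − 1 = 562.
φ(5630) = 1 × 4 × 562 = 2248.

2248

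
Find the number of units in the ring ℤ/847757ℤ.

739200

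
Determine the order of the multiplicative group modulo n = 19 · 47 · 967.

φ(19) = 19 − 1 = 18.
φ(47) = 47 − 1 = 46.
φ(967) = 967 − 1 = 966.
Multiply: 18 · 46 · 966 = 799848.

799848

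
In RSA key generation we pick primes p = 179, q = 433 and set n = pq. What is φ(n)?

76896

φ(179) = 179 − 1 = 178.
φ(433) = 433 − 1 = 432.
Since φ is multiplicative, φ(77507) = 178 · 432 = 76896.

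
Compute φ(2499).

Prime factorization: 2499 = 3 * 7^2 * 17.
φ(3) = 3 − 1 = 2.
φ(7^2) = 7^1·(7−1) = 7·6 = 42.
φ(17) = 17 − 1 = 16.
φ(2499) = 2 × 42 × 16 = 1344.

1344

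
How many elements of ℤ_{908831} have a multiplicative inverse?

Factor 908831: 908831 = 7 · 11^2 · 29 · 37.
φ(908831) = 908831 · (1 − 1/7) · (1 − 1/11) · (1 − 1/29) · (1 − 1/37)
       = 908831 · 60480/82621 = 665280.

665280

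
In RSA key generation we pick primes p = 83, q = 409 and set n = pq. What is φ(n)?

33456

φ(33947) = 33947 · (1 − 1/83) · (1 − 1/409)
       = 33947 · 33456/33947 = 33456.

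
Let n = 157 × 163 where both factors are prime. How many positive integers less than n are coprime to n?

25272

φ(pq) = (p−1)(q−1) = 156 · 162 = 25272.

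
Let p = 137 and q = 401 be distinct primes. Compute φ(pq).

54400

φ(137) = 137 − 1 = 136.
φ(401) = 401 − 1 = 400.
Multiply: 136 · 400 = 54400.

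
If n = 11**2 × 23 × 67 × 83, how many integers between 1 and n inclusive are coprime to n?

13097040

φ(15476263) = 15476263 · (1 − 1/11) · (1 − 1/23) · (1 − 1/67) · (1 − 1/83)
       = 15476263 · 1190640/1406933 = 13097040.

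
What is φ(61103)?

49392

Factor 61103: 61103 = 7^2 · 29 · 43.
φ(7^2) = 7^1·(7−1) = 7·6 = 42.
φ(29) = 29 − 1 = 28.
φ(43) = 43 − 1 = 42.
Since φ is multiplicative, φ(61103) = 42 · 28 · 42 = 49392.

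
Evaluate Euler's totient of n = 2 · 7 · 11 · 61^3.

φ(34955074) = 34955074 · (1 − 1/2) · (1 − 1/7) · (1 − 1/11) · (1 − 1/61)
       = 34955074 · 3600/9394 = 13395600.

13395600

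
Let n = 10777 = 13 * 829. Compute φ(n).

φ(13) = 13 − 1 = 12.
φ(829) = 829 − 1 = 828.
Multiply: 12 · 828 = 9936.

9936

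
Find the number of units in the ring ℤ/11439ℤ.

7200

11439 = 3^2 · 31 · 41.
φ(3^2) = 3^2 − 3^1 = 9 − 3 = 6.
φ(31) = 31 − 1 = 30.
φ(41) = 41 − 1 = 40.
Multiply: 6 · 30 · 40 = 7200.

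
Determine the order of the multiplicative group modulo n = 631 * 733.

461160

φ(631) = 631 − 1 = 630.
φ(733) = 733 − 1 = 732.
φ(462523) = 630 × 732 = 461160.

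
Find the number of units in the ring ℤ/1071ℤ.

First factor: 1071 = 3^2 · 7 · 17.
φ(1071) = 1071 · (1 − 1/3) · (1 − 1/7) · (1 − 1/17)
       = 1071 · 192/357 = 576.

576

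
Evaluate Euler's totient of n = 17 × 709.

11328

φ(17) = 17 − 1 = 16.
φ(709) = 709 − 1 = 708.
Multiply: 16 · 708 = 11328.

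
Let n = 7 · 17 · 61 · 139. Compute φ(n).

φ(1009001) = 1009001 · (1 − 1/7) · (1 − 1/17) · (1 − 1/61) · (1 − 1/139)
       = 1009001 · 794880/1009001 = 794880.

794880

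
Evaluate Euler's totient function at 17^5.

φ(17^5) = 17^5 − 17^4 = 1419857 − 83521 = 1336336.

1336336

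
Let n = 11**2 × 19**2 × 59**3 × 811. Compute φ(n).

φ(11^2) = 11^1·(11−1) = 11·10 = 110.
φ(19^2) = 19^2 − 19^1 = 361 − 19 = 342.
φ(59^3) = 59^3 − 59^2 = 205379 − 3481 = 201898.
φ(811) = 811 − 1 = 810.
Multiply: 110 · 342 · 201898 · 810 = 6152276235600.

6152276235600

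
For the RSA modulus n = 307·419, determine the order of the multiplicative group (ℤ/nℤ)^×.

127908

φ(pq) = (p−1)(q−1) = 306 · 418 = 127908.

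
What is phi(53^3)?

146068

φ(53^3) = 53^2·(53−1) = 2809·52 = 146068.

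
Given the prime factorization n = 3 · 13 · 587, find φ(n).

14064

φ(22893) = 22893 · (1 − 1/3) · (1 − 1/13) · (1 − 1/587)
       = 22893 · 14064/22893 = 14064.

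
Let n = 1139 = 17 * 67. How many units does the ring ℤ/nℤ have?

1056

φ(1139) = 1139 · (1 − 1/17) · (1 − 1/67)
       = 1139 · 1056/1139 = 1056.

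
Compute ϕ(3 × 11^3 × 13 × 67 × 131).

249163200

φ(455605293) = 455605293 · (1 − 1/3) · (1 − 1/11) · (1 − 1/13) · (1 − 1/67) · (1 − 1/131)
       = 455605293 · 2059200/3765333 = 249163200.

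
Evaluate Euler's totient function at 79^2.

6162

φ(6241) = 6241 · (1 − 1/79)
       = 6241 · 78/79 = 6162.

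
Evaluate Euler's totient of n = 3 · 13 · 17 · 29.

10752

φ(3) = 3 − 1 = 2.
φ(13) = 13 − 1 = 12.
φ(17) = 17 − 1 = 16.
φ(29) = 29 − 1 = 28.
Multiply: 2 · 12 · 16 · 28 = 10752.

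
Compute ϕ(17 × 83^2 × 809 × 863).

φ(17) = 17 − 1 = 16.
φ(83^2) = 83^1·(83−1) = 83·82 = 6806.
φ(809) = 809 − 1 = 808.
φ(863) = 863 − 1 = 862.
Multiply: 16 · 6806 · 808 · 862 = 75845628416.

75845628416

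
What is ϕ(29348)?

12320

Prime factorization: 29348 = 2^2 * 11 * 23 * 29.
φ(2^2) = 2^1·(2−1) = 2·1 = 2.
φ(11) = 11 − 1 = 10.
φ(23) = 23 − 1 = 22.
φ(29) = 29 − 1 = 28.
φ(29348) = 2 × 10 × 22 × 28 = 12320.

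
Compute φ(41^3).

φ(68921) = 68921 · (1 − 1/41)
       = 68921 · 40/41 = 67240.

67240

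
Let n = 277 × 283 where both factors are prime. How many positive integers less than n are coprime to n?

φ(pq) = (p−1)(q−1) = 276 · 282 = 77832.

77832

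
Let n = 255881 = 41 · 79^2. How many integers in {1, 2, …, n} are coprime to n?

246480

φ(255881) = 255881 · (1 − 1/41) · (1 − 1/79)
       = 255881 · 3120/3239 = 246480.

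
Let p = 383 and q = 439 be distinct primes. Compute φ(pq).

167316

φ(pq) = (p−1)(q−1) = 382 · 438 = 167316.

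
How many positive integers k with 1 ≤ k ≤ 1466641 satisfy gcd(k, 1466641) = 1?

1161600

1466641 = 11^2 × 17 × 23 × 31.
φ(11^2) = 11^2 − 11^1 = 121 − 11 = 110.
φ(17) = 17 − 1 = 16.
φ(23) = 23 − 1 = 22.
φ(31) = 31 − 1 = 30.
φ(1466641) = 110 × 16 × 22 × 30 = 1161600.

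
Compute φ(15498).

4320

15498 = 2 * 3^3 * 7 * 41.
φ(2) = 2 − 1 = 1.
φ(3^3) = 3^3 − 3^2 = 27 − 9 = 18.
φ(7) = 7 − 1 = 6.
φ(41) = 41 − 1 = 40.
Multiply: 1 · 18 · 6 · 40 = 4320.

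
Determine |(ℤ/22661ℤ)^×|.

20160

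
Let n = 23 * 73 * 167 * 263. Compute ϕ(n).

68891328

φ(23) = 23 − 1 = 22.
φ(73) = 73 − 1 = 72.
φ(167) = 167 − 1 = 166.
φ(263) = 263 − 1 = 262.
Since φ is multiplicative, φ(73743359) = 22 · 72 · 166 · 262 = 68891328.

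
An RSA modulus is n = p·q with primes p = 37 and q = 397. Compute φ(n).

14256

φ(37) = 37 − 1 = 36.
φ(397) = 397 − 1 = 396.
Since φ is multiplicative, φ(14689) = 36 · 396 = 14256.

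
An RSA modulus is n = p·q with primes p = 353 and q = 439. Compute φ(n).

For distinct primes, φ(pq) = (p−1)(q−1) = 352 × 438 = 154176.

154176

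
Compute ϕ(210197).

171072

210197 = 13 · 19 · 23 · 37.
φ(210197) = 210197 · (1 − 1/13) · (1 − 1/19) · (1 − 1/23) · (1 − 1/37)
       = 210197 · 171072/210197 = 171072.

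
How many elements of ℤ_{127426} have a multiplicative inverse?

127426 = 2 · 13^3 · 29.
φ(2) = 2 − 1 = 1.
φ(13^3) = 13^2·(13−1) = 169·12 = 2028.
φ(29) = 29 − 1 = 28.
φ(127426) = 1 × 2028 × 28 = 56784.

56784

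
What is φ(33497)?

Prime factorization: 33497 = 19 · 41 · 43.
φ(33497) = 33497 · (1 − 1/19) · (1 − 1/41) · (1 − 1/43)
       = 33497 · 30240/33497 = 30240.

30240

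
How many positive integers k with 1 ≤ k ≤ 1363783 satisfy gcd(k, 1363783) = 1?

1209600

First factor: 1363783 = 29 * 31 * 37 * 41.
φ(29) = 29 − 1 = 28.
φ(31) = 31 − 1 = 30.
φ(37) = 37 − 1 = 36.
φ(41) = 41 − 1 = 40.
Multiply: 28 · 30 · 36 · 40 = 1209600.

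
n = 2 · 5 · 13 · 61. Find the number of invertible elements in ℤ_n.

2880

φ(2) = 2 − 1 = 1.
φ(5) = 5 − 1 = 4.
φ(13) = 13 − 1 = 12.
φ(61) = 61 − 1 = 60.
φ(7930) = 1 × 4 × 12 × 60 = 2880.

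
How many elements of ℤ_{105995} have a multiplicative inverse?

75264

First factor: 105995 = 5 × 17 × 29 × 43.
φ(105995) = 105995 · (1 − 1/5) · (1 − 1/17) · (1 − 1/29) · (1 − 1/43)
       = 105995 · 75264/105995 = 75264.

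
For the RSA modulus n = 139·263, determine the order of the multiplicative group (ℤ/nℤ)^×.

36156

φ(139) = 139 − 1 = 138.
φ(263) = 263 − 1 = 262.
Since φ is multiplicative, φ(36557) = 138 · 262 = 36156.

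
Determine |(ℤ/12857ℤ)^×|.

11088

Prime factorization: 12857 = 13 × 23 × 43.
φ(12857) = 12857 · (1 − 1/13) · (1 − 1/23) · (1 − 1/43)
       = 12857 · 11088/12857 = 11088.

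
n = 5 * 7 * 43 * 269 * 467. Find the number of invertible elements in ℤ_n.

φ(189062615) = 189062615 · (1 − 1/5) · (1 − 1/7) · (1 − 1/43) · (1 − 1/269) · (1 − 1/467)
       = 189062615 · 125887104/189062615 = 125887104.

125887104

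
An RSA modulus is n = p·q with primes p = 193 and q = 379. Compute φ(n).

72576

φ(193) = 193 − 1 = 192.
φ(379) = 379 − 1 = 378.
Multiply: 192 · 378 = 72576.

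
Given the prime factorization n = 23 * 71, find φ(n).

φ(1633) = 1633 · (1 − 1/23) · (1 − 1/71)
       = 1633 · 1540/1633 = 1540.

1540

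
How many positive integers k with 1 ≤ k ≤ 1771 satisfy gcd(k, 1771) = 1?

1320

First factor: 1771 = 7 · 11 · 23.
φ(1771) = 1771 · (1 − 1/7) · (1 − 1/11) · (1 − 1/23)
       = 1771 · 1320/1771 = 1320.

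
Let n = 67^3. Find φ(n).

296274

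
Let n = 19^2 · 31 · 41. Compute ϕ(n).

410400

φ(19^2) = 19^1·(19−1) = 19·18 = 342.
φ(31) = 31 − 1 = 30.
φ(41) = 41 − 1 = 40.
Multiply: 342 · 30 · 40 = 410400.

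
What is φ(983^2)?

φ(983^2) = 983^1·(983−1) = 983·982 = 965306.

965306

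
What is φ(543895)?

Prime factorization: 543895 = 5 * 11^2 * 29 * 31.
φ(543895) = 543895 · (1 − 1/5) · (1 − 1/11) · (1 − 1/29) · (1 − 1/31)
       = 543895 · 33600/49445 = 369600.

369600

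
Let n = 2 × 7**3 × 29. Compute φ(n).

8232

φ(19894) = 19894 · (1 − 1/2) · (1 − 1/7) · (1 − 1/29)
       = 19894 · 168/406 = 8232.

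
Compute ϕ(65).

48

First factor: 65 = 5 × 13.
φ(5) = 5 − 1 = 4.
φ(13) = 13 − 1 = 12.
Multiply: 4 · 12 = 48.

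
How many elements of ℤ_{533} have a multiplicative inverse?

480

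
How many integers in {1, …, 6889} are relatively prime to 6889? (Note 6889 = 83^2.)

φ(83^2) = 83^2 − 83^1 = 6889 − 83 = 6806.

6806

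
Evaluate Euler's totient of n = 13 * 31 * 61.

21600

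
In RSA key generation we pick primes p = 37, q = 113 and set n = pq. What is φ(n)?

4032

φ(pq) = (p−1)(q−1) = 36 · 112 = 4032.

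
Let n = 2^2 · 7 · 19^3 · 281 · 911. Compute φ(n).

19868284800

φ(2^2) = 2^1·(2−1) = 2·1 = 2.
φ(7) = 7 − 1 = 6.
φ(19^3) = 19^2·(19−1) = 361·18 = 6498.
φ(281) = 281 − 1 = 280.
φ(911) = 911 − 1 = 910.
Multiply: 2 · 6 · 6498 · 280 · 910 = 19868284800.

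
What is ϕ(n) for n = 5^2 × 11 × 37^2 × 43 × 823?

9197193600

φ(13323073775) = 13323073775 · (1 − 1/5) · (1 − 1/11) · (1 − 1/37) · (1 − 1/43) · (1 − 1/823)
       = 13323073775 · 49714560/72016615 = 9197193600.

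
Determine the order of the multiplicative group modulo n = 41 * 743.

φ(41) = 41 − 1 = 40.
φ(743) = 743 − 1 = 742.
φ(30463) = 40 × 742 = 29680.

29680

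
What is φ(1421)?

1176

Factor 1421: 1421 = 7**2 · 29.
φ(7^2) = 7^1·(7−1) = 7·6 = 42.
φ(29) = 29 − 1 = 28.
Since φ is multiplicative, φ(1421) = 42 · 28 = 1176.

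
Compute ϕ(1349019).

698544

1349019 = 3^2 * 7^3 * 19 * 23.
φ(3^2) = 3^2 − 3^1 = 9 − 3 = 6.
φ(7^3) = 7^3 − 7^2 = 343 − 49 = 294.
φ(19) = 19 − 1 = 18.
φ(23) = 23 − 1 = 22.
Since φ is multiplicative, φ(1349019) = 6 · 294 · 18 · 22 = 698544.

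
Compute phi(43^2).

1806

φ(1849) = 1849 · (1 − 1/43)
       = 1849 · 42/43 = 1806.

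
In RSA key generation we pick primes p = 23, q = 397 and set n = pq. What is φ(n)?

8712

φ(9131) = 9131 · (1 − 1/23) · (1 − 1/397)
       = 9131 · 8712/9131 = 8712.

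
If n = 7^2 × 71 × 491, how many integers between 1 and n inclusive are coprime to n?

1440600

φ(7^2) = 7^2 − 7^1 = 49 − 7 = 42.
φ(71) = 71 − 1 = 70.
φ(491) = 491 − 1 = 490.
Since φ is multiplicative, φ(1708189) = 42 · 70 · 490 = 1440600.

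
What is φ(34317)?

34317 = 3^3 · 31 · 41.
φ(3^3) = 3^3 − 3^2 = 27 − 9 = 18.
φ(31) = 31 − 1 = 30.
φ(41) = 41 − 1 = 40.
φ(34317) = 18 × 30 × 40 = 21600.

21600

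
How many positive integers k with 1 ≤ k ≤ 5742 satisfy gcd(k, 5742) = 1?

5742 = 2 · 3**2 · 11 · 29.
φ(2) = 2 − 1 = 1.
φ(3^2) = 3^2 − 3^1 = 9 − 3 = 6.
φ(11) = 11 − 1 = 10.
φ(29) = 29 − 1 = 28.
φ(5742) = 1 × 6 × 10 × 28 = 1680.

1680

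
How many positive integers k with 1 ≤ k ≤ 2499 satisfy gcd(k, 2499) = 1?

1344

Factor 2499: 2499 = 3 · 7^2 · 17.
φ(2499) = 2499 · (1 − 1/3) · (1 − 1/7) · (1 − 1/17)
       = 2499 · 192/357 = 1344.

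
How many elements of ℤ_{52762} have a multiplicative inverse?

23760

Factor 52762: 52762 = 2 · 23 · 31 · 37.
φ(2) = 2 − 1 = 1.
φ(23) = 23 − 1 = 22.
φ(31) = 31 − 1 = 30.
φ(37) = 37 − 1 = 36.
Since φ is multiplicative, φ(52762) = 1 · 22 · 30 · 36 = 23760.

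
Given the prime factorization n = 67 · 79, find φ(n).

5148

φ(67) = 67 − 1 = 66.
φ(79) = 79 − 1 = 78.
Since φ is multiplicative, φ(5293) = 66 · 78 = 5148.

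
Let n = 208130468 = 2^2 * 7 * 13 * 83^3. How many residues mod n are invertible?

81345312

φ(2^2) = 2^2 − 2^1 = 4 − 2 = 2.
φ(7) = 7 − 1 = 6.
φ(13) = 13 − 1 = 12.
φ(83^3) = 83^3 − 83^2 = 571787 − 6889 = 564898.
Since φ is multiplicative, φ(208130468) = 2 · 6 · 12 · 564898 = 81345312.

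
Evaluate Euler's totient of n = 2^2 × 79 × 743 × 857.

99083712

φ(201213316) = 201213316 · (1 − 1/2) · (1 − 1/79) · (1 − 1/743) · (1 − 1/857)
       = 201213316 · 49541856/100606658 = 99083712.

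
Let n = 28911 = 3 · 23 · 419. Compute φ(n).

φ(3) = 3 − 1 = 2.
φ(23) = 23 − 1 = 22.
φ(419) = 419 − 1 = 418.
Since φ is multiplicative, φ(28911) = 2 · 22 · 418 = 18392.

18392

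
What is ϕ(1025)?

800

Factor 1025: 1025 = 5**2 · 41.
φ(1025) = 1025 · (1 − 1/5) · (1 − 1/41)
       = 1025 · 160/205 = 800.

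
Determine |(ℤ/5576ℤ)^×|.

2560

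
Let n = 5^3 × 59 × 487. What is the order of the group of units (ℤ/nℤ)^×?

2818800

φ(3591625) = 3591625 · (1 − 1/5) · (1 − 1/59) · (1 − 1/487)
       = 3591625 · 112752/143665 = 2818800.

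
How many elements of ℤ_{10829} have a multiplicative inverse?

Factor 10829: 10829 = 7^2 · 13 · 17.
φ(7^2) = 7^1·(7−1) = 7·6 = 42.
φ(13) = 13 − 1 = 12.
φ(17) = 17 − 1 = 16.
φ(10829) = 42 × 12 × 16 = 8064.

8064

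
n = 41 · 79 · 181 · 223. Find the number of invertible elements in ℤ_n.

124675200

φ(130735757) = 130735757 · (1 − 1/41) · (1 − 1/79) · (1 − 1/181) · (1 − 1/223)
       = 130735757 · 124675200/130735757 = 124675200.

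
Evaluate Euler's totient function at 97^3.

903264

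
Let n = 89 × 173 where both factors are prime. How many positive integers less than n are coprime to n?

15136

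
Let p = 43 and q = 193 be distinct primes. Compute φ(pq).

For distinct primes, φ(pq) = (p−1)(q−1) = 42 × 192 = 8064.

8064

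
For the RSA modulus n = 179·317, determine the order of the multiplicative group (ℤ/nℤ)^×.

φ(n) = (p − 1)(q − 1) = (179−1)(317−1) = 178·316 = 56248.

56248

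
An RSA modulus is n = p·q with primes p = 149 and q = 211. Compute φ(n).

31080

For distinct primes, φ(pq) = (p−1)(q−1) = 148 × 210 = 31080.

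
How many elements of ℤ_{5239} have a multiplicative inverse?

Factor 5239: 5239 = 13^2 * 31.
φ(5239) = 5239 · (1 − 1/13) · (1 − 1/31)
       = 5239 · 360/403 = 4680.

4680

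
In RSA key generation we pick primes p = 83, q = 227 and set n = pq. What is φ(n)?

18532

For distinct primes, φ(pq) = (p−1)(q−1) = 82 × 226 = 18532.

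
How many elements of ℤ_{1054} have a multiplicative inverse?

Factor 1054: 1054 = 2 × 17 × 31.
φ(1054) = 1054 · (1 − 1/2) · (1 − 1/17) · (1 − 1/31)
       = 1054 · 480/1054 = 480.

480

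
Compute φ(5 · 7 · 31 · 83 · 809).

φ(5) = 5 − 1 = 4.
φ(7) = 7 − 1 = 6.
φ(31) = 31 − 1 = 30.
φ(83) = 83 − 1 = 82.
φ(809) = 809 − 1 = 808.
Since φ is multiplicative, φ(72854495) = 4 · 6 · 30 · 82 · 808 = 47704320.

47704320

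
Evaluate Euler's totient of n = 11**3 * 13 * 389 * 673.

φ(11^3) = 11^2·(11−1) = 121·10 = 1210.
φ(13) = 13 − 1 = 12.
φ(389) = 389 − 1 = 388.
φ(673) = 673 − 1 = 672.
Multiply: 1210 · 12 · 388 · 672 = 3785886720.

3785886720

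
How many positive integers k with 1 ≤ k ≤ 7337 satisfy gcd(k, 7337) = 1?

Factor 7337: 7337 = 11 · 23 · 29.
φ(7337) = 7337 · (1 − 1/11) · (1 − 1/23) · (1 − 1/29)
       = 7337 · 6160/7337 = 6160.

6160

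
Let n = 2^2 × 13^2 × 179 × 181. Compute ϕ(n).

9996480

φ(2^2) = 2^2 − 2^1 = 4 − 2 = 2.
φ(13^2) = 13^2 − 13^1 = 169 − 13 = 156.
φ(179) = 179 − 1 = 178.
φ(181) = 181 − 1 = 180.
Since φ is multiplicative, φ(21901724) = 2 · 156 · 178 · 180 = 9996480.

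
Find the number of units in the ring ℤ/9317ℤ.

7260

First factor: 9317 = 7 · 11^3.
φ(7) = 7 − 1 = 6.
φ(11^3) = 11^3 − 11^2 = 1331 − 121 = 1210.
Multiply: 6 · 1210 = 7260.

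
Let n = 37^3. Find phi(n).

49284

φ(37^3) = 37^3 − 37^2 = 50653 − 1369 = 49284.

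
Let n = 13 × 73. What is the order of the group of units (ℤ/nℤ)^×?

φ(13) = 13 − 1 = 12.
φ(73) = 73 − 1 = 72.
Multiply: 12 · 72 = 864.

864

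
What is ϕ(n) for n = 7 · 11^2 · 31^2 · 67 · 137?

5509468800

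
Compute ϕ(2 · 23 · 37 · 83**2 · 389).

2091456576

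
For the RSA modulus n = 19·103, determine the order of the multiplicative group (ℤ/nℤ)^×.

1836

φ(1957) = 1957 · (1 − 1/19) · (1 − 1/103)
       = 1957 · 1836/1957 = 1836.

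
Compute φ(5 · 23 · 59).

5104

φ(6785) = 6785 · (1 − 1/5) · (1 − 1/23) · (1 − 1/59)
       = 6785 · 5104/6785 = 5104.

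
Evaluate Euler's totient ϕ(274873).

228096

Prime factorization: 274873 = 17 · 19 · 23 · 37.
φ(274873) = 274873 · (1 − 1/17) · (1 − 1/19) · (1 − 1/23) · (1 − 1/37)
       = 274873 · 228096/274873 = 228096.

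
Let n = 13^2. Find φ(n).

φ(13^2) = 13^2 − 13^1 = 169 − 13 = 156.

156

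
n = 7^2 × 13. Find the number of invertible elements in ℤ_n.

504

φ(637) = 637 · (1 − 1/7) · (1 − 1/13)
       = 637 · 72/91 = 504.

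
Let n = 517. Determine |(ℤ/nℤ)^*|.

460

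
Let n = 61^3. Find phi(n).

φ(61^3) = 61^3 − 61^2 = 226981 − 3721 = 223260.

223260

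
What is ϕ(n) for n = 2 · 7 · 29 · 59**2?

φ(2) = 2 − 1 = 1.
φ(7) = 7 − 1 = 6.
φ(29) = 29 − 1 = 28.
φ(59^2) = 59^2 − 59^1 = 3481 − 59 = 3422.
φ(1413286) = 1 × 6 × 28 × 3422 = 574896.

574896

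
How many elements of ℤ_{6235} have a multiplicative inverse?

Factor 6235: 6235 = 5 × 29 × 43.
φ(5) = 5 − 1 = 4.
φ(29) = 29 − 1 = 28.
φ(43) = 43 − 1 = 42.
Since φ is multiplicative, φ(6235) = 4 · 28 · 42 = 4704.

4704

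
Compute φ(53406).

First factor: 53406 = 2 · 3^3 · 23 · 43.
φ(2) = 2 − 1 = 1.
φ(3^3) = 3^3 − 3^2 = 27 − 9 = 18.
φ(23) = 23 − 1 = 22.
φ(43) = 43 − 1 = 42.
φ(53406) = 1 × 18 × 22 × 42 = 16632.

16632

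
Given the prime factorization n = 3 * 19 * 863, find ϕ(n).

31032

φ(49191) = 49191 · (1 − 1/3) · (1 − 1/19) · (1 − 1/863)
       = 49191 · 31032/49191 = 31032.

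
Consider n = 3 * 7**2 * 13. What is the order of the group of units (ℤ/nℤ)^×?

φ(1911) = 1911 · (1 − 1/3) · (1 − 1/7) · (1 − 1/13)
       = 1911 · 144/273 = 1008.

1008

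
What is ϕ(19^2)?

φ(19^2) = 19^2 − 19^1 = 361 − 19 = 342.

342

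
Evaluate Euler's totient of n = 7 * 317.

1896

φ(7) = 7 − 1 = 6.
φ(317) = 317 − 1 = 316.
Multiply: 6 · 316 = 1896.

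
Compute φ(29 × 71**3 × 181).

φ(1878674839) = 1878674839 · (1 − 1/29) · (1 − 1/71) · (1 − 1/181)
       = 1878674839 · 352800/372679 = 1778464800.

1778464800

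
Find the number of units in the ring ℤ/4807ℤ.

3960

First factor: 4807 = 11 · 19 · 23.
φ(11) = 11 − 1 = 10.
φ(19) = 19 − 1 = 18.
φ(23) = 23 − 1 = 22.
Since φ is multiplicative, φ(4807) = 10 · 18 · 22 = 3960.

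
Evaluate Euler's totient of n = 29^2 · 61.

48720

φ(29^2) = 29^2 − 29^1 = 841 − 29 = 812.
φ(61) = 61 − 1 = 60.
Since φ is multiplicative, φ(51301) = 812 · 60 = 48720.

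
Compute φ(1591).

1591 = 37 × 43.
φ(37) = 37 − 1 = 36.
φ(43) = 43 − 1 = 42.
φ(1591) = 36 × 42 = 1512.

1512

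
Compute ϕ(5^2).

20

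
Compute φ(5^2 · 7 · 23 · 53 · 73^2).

φ(5^2) = 5^1·(5−1) = 5·4 = 20.
φ(7) = 7 − 1 = 6.
φ(23) = 23 − 1 = 22.
φ(53) = 53 − 1 = 52.
φ(73^2) = 73^2 − 73^1 = 5329 − 73 = 5256.
Since φ is multiplicative, φ(1136808925) = 20 · 6 · 22 · 52 · 5256 = 721543680.

721543680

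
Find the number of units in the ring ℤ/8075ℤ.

5760

First factor: 8075 = 5**2 · 17 · 19.
φ(8075) = 8075 · (1 − 1/5) · (1 − 1/17) · (1 − 1/19)
       = 8075 · 1152/1615 = 5760.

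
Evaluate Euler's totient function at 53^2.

2756

φ(53^2) = 53^2 − 53^1 = 2809 − 53 = 2756.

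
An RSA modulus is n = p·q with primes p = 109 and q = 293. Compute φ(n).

31536

φ(31937) = 31937 · (1 − 1/109) · (1 − 1/293)
       = 31937 · 31536/31937 = 31536.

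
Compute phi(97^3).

φ(97^3) = 97^2·(97−1) = 9409·96 = 903264.

903264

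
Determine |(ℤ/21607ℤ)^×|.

Factor 21607: 21607 = 17 * 31 * 41.
φ(21607) = 21607 · (1 − 1/17) · (1 − 1/31) · (1 − 1/41)
       = 21607 · 19200/21607 = 19200.

19200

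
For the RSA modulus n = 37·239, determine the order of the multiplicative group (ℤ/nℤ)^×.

φ(8843) = 8843 · (1 − 1/37) · (1 − 1/239)
       = 8843 · 8568/8843 = 8568.

8568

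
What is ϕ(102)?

32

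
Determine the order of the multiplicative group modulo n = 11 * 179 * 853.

φ(1679557) = 1679557 · (1 − 1/11) · (1 − 1/179) · (1 − 1/853)
       = 1679557 · 1516560/1679557 = 1516560.

1516560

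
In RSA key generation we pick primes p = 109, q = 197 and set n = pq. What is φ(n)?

For distinct primes, φ(pq) = (p−1)(q−1) = 108 × 196 = 21168.

21168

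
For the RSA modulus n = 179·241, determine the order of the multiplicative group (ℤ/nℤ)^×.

φ(43139) = 43139 · (1 − 1/179) · (1 − 1/241)
       = 43139 · 42720/43139 = 42720.

42720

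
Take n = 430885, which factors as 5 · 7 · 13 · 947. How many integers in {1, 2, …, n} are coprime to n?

272448

φ(5) = 5 − 1 = 4.
φ(7) = 7 − 1 = 6.
φ(13) = 13 − 1 = 12.
φ(947) = 947 − 1 = 946.
Multiply: 4 · 6 · 12 · 946 = 272448.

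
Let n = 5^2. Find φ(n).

20

φ(25) = 25 · (1 − 1/5)
       = 25 · 4/5 = 20.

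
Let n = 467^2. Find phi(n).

217622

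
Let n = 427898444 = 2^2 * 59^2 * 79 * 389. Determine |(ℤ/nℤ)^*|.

207126816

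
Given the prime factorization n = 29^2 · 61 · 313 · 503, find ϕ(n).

φ(29^2) = 29^2 − 29^1 = 841 − 29 = 812.
φ(61) = 61 − 1 = 60.
φ(313) = 313 − 1 = 312.
φ(503) = 503 − 1 = 502.
Multiply: 812 · 60 · 312 · 502 = 7630721280.

7630721280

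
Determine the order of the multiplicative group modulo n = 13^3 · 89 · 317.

φ(61983961) = 61983961 · (1 − 1/13) · (1 − 1/89) · (1 − 1/317)
       = 61983961 · 333696/366769 = 56394624.

56394624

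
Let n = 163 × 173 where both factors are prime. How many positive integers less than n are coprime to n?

φ(163) = 163 − 1 = 162.
φ(173) = 173 − 1 = 172.
φ(28199) = 162 × 172 = 27864.

27864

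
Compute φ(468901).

399168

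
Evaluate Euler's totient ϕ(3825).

1920

3825 = 3^2 × 5^2 × 17.
φ(3^2) = 3^1·(3−1) = 3·2 = 6.
φ(5^2) = 5^2 − 5^1 = 25 − 5 = 20.
φ(17) = 17 − 1 = 16.
Multiply: 6 · 20 · 16 = 1920.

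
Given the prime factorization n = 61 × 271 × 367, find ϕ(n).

5929200

φ(61) = 61 − 1 = 60.
φ(271) = 271 − 1 = 270.
φ(367) = 367 − 1 = 366.
Multiply: 60 · 270 · 366 = 5929200.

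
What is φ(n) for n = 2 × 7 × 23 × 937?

123552

φ(301714) = 301714 · (1 − 1/2) · (1 − 1/7) · (1 − 1/23) · (1 − 1/937)
       = 301714 · 123552/301714 = 123552.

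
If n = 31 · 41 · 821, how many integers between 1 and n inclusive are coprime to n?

984000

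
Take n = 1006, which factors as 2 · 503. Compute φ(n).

φ(1006) = 1006 · (1 − 1/2) · (1 − 1/503)
       = 1006 · 502/1006 = 502.

502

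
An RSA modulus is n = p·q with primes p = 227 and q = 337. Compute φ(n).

75936

φ(227) = 227 − 1 = 226.
φ(337) = 337 − 1 = 336.
φ(76499) = 226 × 336 = 75936.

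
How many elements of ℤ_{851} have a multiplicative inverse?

Factor 851: 851 = 23 · 37.
φ(23) = 23 − 1 = 22.
φ(37) = 37 − 1 = 36.
Since φ is multiplicative, φ(851) = 22 · 36 = 792.

792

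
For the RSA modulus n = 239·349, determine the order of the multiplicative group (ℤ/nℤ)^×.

82824

φ(83411) = 83411 · (1 − 1/239) · (1 − 1/349)
       = 83411 · 82824/83411 = 82824.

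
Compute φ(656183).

First factor: 656183 = 11^3 · 17 · 29.
φ(656183) = 656183 · (1 − 1/11) · (1 − 1/17) · (1 − 1/29)
       = 656183 · 4480/5423 = 542080.

542080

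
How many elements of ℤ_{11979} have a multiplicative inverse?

7260

First factor: 11979 = 3^2 · 11^3.
φ(3^2) = 3^1·(3−1) = 3·2 = 6.
φ(11^3) = 11^3 − 11^2 = 1331 − 121 = 1210.
φ(11979) = 6 × 1210 = 7260.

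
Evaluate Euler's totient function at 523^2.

273006

φ(273529) = 273529 · (1 − 1/523)
       = 273529 · 522/523 = 273006.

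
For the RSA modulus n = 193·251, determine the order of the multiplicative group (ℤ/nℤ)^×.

φ(pq) = (p−1)(q−1) = 192 · 250 = 48000.

48000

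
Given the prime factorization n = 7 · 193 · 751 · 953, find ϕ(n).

822528000

φ(7) = 7 − 1 = 6.
φ(193) = 193 − 1 = 192.
φ(751) = 751 − 1 = 750.
φ(953) = 953 − 1 = 952.
Multiply: 6 · 192 · 750 · 952 = 822528000.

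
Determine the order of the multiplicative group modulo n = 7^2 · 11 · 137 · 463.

φ(34189309) = 34189309 · (1 − 1/7) · (1 − 1/11) · (1 − 1/137) · (1 − 1/463)
       = 34189309 · 3769920/4884187 = 26389440.

26389440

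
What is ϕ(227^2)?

51302

φ(51529) = 51529 · (1 − 1/227)
       = 51529 · 226/227 = 51302.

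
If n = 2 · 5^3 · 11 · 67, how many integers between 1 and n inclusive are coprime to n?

φ(184250) = 184250 · (1 − 1/2) · (1 − 1/5) · (1 − 1/11) · (1 − 1/67)
       = 184250 · 2640/7370 = 66000.

66000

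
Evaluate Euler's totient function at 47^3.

φ(47^3) = 47^2·(47−1) = 2209·46 = 101614.

101614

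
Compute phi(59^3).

φ(59^3) = 59^2·(59−1) = 3481·58 = 201898.

201898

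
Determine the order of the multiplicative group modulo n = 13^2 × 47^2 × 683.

230019504

φ(254978243) = 254978243 · (1 − 1/13) · (1 − 1/47) · (1 − 1/683)
       = 254978243 · 376464/417313 = 230019504.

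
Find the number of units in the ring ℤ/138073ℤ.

117936

Prime factorization: 138073 = 13^2 * 19 * 43.
φ(13^2) = 13^2 − 13^1 = 169 − 13 = 156.
φ(19) = 19 − 1 = 18.
φ(43) = 43 − 1 = 42.
Multiply: 156 · 18 · 42 = 117936.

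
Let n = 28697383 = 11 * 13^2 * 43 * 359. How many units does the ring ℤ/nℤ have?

23456160

φ(28697383) = 28697383 · (1 − 1/11) · (1 − 1/13) · (1 − 1/43) · (1 − 1/359)
       = 28697383 · 1804320/2207491 = 23456160.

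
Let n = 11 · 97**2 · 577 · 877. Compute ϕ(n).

46986117120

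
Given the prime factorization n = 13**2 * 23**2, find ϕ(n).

78936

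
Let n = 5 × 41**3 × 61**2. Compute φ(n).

984393600

φ(5) = 5 − 1 = 4.
φ(41^3) = 41^2·(41−1) = 1681·40 = 67240.
φ(61^2) = 61^2 − 61^1 = 3721 − 61 = 3660.
φ(1282275205) = 4 × 67240 × 3660 = 984393600.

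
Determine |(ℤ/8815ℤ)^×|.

First factor: 8815 = 5 × 41 × 43.
φ(8815) = 8815 · (1 − 1/5) · (1 − 1/41) · (1 − 1/43)
       = 8815 · 6720/8815 = 6720.

6720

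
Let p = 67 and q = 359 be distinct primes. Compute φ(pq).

φ(n) = (p − 1)(q − 1) = (67−1)(359−1) = 66·358 = 23628.

23628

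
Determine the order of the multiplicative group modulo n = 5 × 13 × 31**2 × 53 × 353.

817090560

φ(5) = 5 − 1 = 4.
φ(13) = 13 − 1 = 12.
φ(31^2) = 31^2 − 31^1 = 961 − 31 = 930.
φ(53) = 53 − 1 = 52.
φ(353) = 353 − 1 = 352.
Since φ is multiplicative, φ(1168657685) = 4 · 12 · 930 · 52 · 352 = 817090560.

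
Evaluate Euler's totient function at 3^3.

18

φ(3^3) = 3^2·(3−1) = 9·2 = 18.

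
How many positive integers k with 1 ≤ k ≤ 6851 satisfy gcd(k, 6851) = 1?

5760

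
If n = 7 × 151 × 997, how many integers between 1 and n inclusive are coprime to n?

φ(7) = 7 − 1 = 6.
φ(151) = 151 − 1 = 150.
φ(997) = 997 − 1 = 996.
Since φ is multiplicative, φ(1053829) = 6 · 150 · 996 = 896400.

896400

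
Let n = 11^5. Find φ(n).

146410

φ(161051) = 161051 · (1 − 1/11)
       = 161051 · 10/11 = 146410.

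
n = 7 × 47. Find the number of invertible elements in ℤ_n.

φ(329) = 329 · (1 − 1/7) · (1 − 1/47)
       = 329 · 276/329 = 276.

276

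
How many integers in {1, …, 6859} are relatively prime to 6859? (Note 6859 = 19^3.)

6498

φ(6859) = 6859 · (1 − 1/19)
       = 6859 · 18/19 = 6498.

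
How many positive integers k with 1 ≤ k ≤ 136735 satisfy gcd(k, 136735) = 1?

Factor 136735: 136735 = 5 · 23 · 29 · 41.
φ(5) = 5 − 1 = 4.
φ(23) = 23 − 1 = 22.
φ(29) = 29 − 1 = 28.
φ(41) = 41 − 1 = 40.
φ(136735) = 4 × 22 × 28 × 40 = 98560.

98560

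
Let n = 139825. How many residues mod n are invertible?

139825 = 5^2 * 7 * 17 * 47.
φ(139825) = 139825 · (1 − 1/5) · (1 − 1/7) · (1 − 1/17) · (1 − 1/47)
       = 139825 · 17664/27965 = 88320.

88320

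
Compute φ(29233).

29233 = 23 · 31 · 41.
φ(29233) = 29233 · (1 − 1/23) · (1 − 1/31) · (1 − 1/41)
       = 29233 · 26400/29233 = 26400.

26400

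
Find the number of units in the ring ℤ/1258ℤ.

576

Prime factorization: 1258 = 2 · 17 · 37.
φ(1258) = 1258 · (1 − 1/2) · (1 − 1/17) · (1 − 1/37)
       = 1258 · 576/1258 = 576.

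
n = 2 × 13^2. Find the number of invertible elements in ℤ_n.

156

φ(338) = 338 · (1 − 1/2) · (1 − 1/13)
       = 338 · 12/26 = 156.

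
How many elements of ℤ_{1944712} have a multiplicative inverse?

739200

Prime factorization: 1944712 = 2^3 × 7^2 × 11^2 × 41.
φ(1944712) = 1944712 · (1 − 1/2) · (1 − 1/7) · (1 − 1/11) · (1 − 1/41)
       = 1944712 · 2400/6314 = 739200.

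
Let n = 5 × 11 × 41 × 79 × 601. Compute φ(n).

74880000

φ(107065145) = 107065145 · (1 − 1/5) · (1 − 1/11) · (1 − 1/41) · (1 − 1/79) · (1 − 1/601)
       = 107065145 · 74880000/107065145 = 74880000.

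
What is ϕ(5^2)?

φ(5^2) = 5^1·(5−1) = 5·4 = 20.

20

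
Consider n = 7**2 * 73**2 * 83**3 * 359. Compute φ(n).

φ(53600707968493) = 53600707968493 · (1 − 1/7) · (1 − 1/73) · (1 − 1/83) · (1 − 1/359)
       = 53600707968493 · 12681792/15226267 = 44643446059968.

44643446059968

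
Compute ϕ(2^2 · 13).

φ(52) = 52 · (1 − 1/2) · (1 − 1/13)
       = 52 · 12/26 = 24.

24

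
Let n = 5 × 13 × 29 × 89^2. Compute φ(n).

10526208

φ(5) = 5 − 1 = 4.
φ(13) = 13 − 1 = 12.
φ(29) = 29 − 1 = 28.
φ(89^2) = 89^2 − 89^1 = 7921 − 89 = 7832.
φ(14931085) = 4 × 12 × 28 × 7832 = 10526208.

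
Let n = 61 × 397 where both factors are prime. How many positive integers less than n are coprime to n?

23760

For distinct primes, φ(pq) = (p−1)(q−1) = 60 × 396 = 23760.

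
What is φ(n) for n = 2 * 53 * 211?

10920

φ(2) = 2 − 1 = 1.
φ(53) = 53 − 1 = 52.
φ(211) = 211 − 1 = 210.
Multiply: 1 · 52 · 210 = 10920.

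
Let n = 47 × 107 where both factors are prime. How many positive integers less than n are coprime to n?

φ(pq) = (p−1)(q−1) = 46 · 106 = 4876.

4876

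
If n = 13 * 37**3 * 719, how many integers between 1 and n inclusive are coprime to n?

424630944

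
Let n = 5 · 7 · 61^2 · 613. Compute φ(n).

53758080

φ(5) = 5 − 1 = 4.
φ(7) = 7 − 1 = 6.
φ(61^2) = 61^1·(61−1) = 61·60 = 3660.
φ(613) = 613 − 1 = 612.
Multiply: 4 · 6 · 3660 · 612 = 53758080.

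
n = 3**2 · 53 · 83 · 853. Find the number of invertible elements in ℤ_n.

21797568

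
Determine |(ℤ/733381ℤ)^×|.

733381 = 11**3 · 19 · 29.
φ(733381) = 733381 · (1 − 1/11) · (1 − 1/19) · (1 − 1/29)
       = 733381 · 5040/6061 = 609840.

609840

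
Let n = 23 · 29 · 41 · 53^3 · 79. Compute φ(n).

φ(321635806201) = 321635806201 · (1 − 1/23) · (1 − 1/29) · (1 − 1/41) · (1 − 1/53) · (1 − 1/79)
       = 321635806201 · 99939840/114501889 = 280731010560.

280731010560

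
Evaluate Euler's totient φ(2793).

Factor 2793: 2793 = 3 × 7^2 × 19.
φ(3) = 3 − 1 = 2.
φ(7^2) = 7^2 − 7^1 = 49 − 7 = 42.
φ(19) = 19 − 1 = 18.
Since φ is multiplicative, φ(2793) = 2 · 42 · 18 = 1512.

1512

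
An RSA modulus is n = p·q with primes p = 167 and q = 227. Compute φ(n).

φ(n) = (p − 1)(q − 1) = (167−1)(227−1) = 166·226 = 37516.

37516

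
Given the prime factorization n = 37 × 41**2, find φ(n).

59040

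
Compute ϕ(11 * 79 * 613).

φ(11) = 11 − 1 = 10.
φ(79) = 79 − 1 = 78.
φ(613) = 613 − 1 = 612.
Multiply: 10 · 78 · 612 = 477360.

477360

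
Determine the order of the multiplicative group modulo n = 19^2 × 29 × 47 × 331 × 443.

64250746560

φ(72149741219) = 72149741219 · (1 − 1/19) · (1 − 1/29) · (1 − 1/47) · (1 − 1/331) · (1 − 1/443)
       = 72149741219 · 3381618240/3797354801 = 64250746560.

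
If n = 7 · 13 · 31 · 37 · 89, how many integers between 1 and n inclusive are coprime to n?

6842880

φ(9289553) = 9289553 · (1 − 1/7) · (1 − 1/13) · (1 − 1/31) · (1 − 1/37) · (1 − 1/89)
       = 9289553 · 6842880/9289553 = 6842880.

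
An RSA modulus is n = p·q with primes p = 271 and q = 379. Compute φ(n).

102060

φ(pq) = (p−1)(q−1) = 270 · 378 = 102060.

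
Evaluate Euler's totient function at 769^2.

590592

φ(769^2) = 769^2 − 769^1 = 591361 − 769 = 590592.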